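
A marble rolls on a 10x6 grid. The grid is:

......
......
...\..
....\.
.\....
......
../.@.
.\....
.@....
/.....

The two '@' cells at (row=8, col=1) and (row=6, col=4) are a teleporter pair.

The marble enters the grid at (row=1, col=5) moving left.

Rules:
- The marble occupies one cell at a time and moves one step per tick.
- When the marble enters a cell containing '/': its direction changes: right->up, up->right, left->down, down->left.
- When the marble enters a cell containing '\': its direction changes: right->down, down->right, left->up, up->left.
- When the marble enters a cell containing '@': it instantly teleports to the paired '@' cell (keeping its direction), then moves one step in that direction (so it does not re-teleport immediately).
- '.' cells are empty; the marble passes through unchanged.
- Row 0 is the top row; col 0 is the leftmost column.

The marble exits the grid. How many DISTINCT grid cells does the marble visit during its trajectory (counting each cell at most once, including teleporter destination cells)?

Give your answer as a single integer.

Step 1: enter (1,5), '.' pass, move left to (1,4)
Step 2: enter (1,4), '.' pass, move left to (1,3)
Step 3: enter (1,3), '.' pass, move left to (1,2)
Step 4: enter (1,2), '.' pass, move left to (1,1)
Step 5: enter (1,1), '.' pass, move left to (1,0)
Step 6: enter (1,0), '.' pass, move left to (1,-1)
Step 7: at (1,-1) — EXIT via left edge, pos 1
Distinct cells visited: 6 (path length 6)

Answer: 6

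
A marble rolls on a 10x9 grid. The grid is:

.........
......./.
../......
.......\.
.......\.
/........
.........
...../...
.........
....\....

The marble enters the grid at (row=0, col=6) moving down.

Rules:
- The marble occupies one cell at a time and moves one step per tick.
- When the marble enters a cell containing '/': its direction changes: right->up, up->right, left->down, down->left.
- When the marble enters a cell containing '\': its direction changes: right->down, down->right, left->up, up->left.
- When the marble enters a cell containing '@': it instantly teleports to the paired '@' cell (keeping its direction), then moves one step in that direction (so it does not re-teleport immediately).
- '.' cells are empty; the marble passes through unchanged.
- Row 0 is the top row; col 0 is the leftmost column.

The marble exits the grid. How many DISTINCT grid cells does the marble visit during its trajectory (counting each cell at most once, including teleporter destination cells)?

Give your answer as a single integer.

Answer: 10

Derivation:
Step 1: enter (0,6), '.' pass, move down to (1,6)
Step 2: enter (1,6), '.' pass, move down to (2,6)
Step 3: enter (2,6), '.' pass, move down to (3,6)
Step 4: enter (3,6), '.' pass, move down to (4,6)
Step 5: enter (4,6), '.' pass, move down to (5,6)
Step 6: enter (5,6), '.' pass, move down to (6,6)
Step 7: enter (6,6), '.' pass, move down to (7,6)
Step 8: enter (7,6), '.' pass, move down to (8,6)
Step 9: enter (8,6), '.' pass, move down to (9,6)
Step 10: enter (9,6), '.' pass, move down to (10,6)
Step 11: at (10,6) — EXIT via bottom edge, pos 6
Distinct cells visited: 10 (path length 10)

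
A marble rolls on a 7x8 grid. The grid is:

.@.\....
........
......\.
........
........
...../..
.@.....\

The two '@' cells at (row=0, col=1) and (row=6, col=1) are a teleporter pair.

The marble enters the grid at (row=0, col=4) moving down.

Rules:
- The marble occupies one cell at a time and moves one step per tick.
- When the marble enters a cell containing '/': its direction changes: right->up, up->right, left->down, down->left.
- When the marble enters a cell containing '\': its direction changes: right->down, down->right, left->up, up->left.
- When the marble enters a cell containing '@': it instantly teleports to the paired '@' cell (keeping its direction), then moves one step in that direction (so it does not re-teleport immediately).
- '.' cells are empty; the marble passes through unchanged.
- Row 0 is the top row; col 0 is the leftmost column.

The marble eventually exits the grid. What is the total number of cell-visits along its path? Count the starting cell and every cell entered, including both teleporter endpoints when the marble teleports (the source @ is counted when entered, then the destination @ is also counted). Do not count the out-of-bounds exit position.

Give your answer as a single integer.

Step 1: enter (0,4), '.' pass, move down to (1,4)
Step 2: enter (1,4), '.' pass, move down to (2,4)
Step 3: enter (2,4), '.' pass, move down to (3,4)
Step 4: enter (3,4), '.' pass, move down to (4,4)
Step 5: enter (4,4), '.' pass, move down to (5,4)
Step 6: enter (5,4), '.' pass, move down to (6,4)
Step 7: enter (6,4), '.' pass, move down to (7,4)
Step 8: at (7,4) — EXIT via bottom edge, pos 4
Path length (cell visits): 7

Answer: 7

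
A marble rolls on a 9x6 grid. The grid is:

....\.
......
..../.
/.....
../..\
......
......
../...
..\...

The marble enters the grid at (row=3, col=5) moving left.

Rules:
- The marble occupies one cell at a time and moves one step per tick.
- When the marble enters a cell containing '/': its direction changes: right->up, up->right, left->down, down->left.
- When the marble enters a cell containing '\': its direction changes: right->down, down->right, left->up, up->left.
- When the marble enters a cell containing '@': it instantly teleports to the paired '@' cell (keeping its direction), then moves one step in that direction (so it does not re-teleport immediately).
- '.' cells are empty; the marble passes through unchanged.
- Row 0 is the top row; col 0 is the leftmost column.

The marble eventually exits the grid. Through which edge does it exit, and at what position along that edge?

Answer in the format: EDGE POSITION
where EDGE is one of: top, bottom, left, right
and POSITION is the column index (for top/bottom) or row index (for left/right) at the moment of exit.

Answer: bottom 0

Derivation:
Step 1: enter (3,5), '.' pass, move left to (3,4)
Step 2: enter (3,4), '.' pass, move left to (3,3)
Step 3: enter (3,3), '.' pass, move left to (3,2)
Step 4: enter (3,2), '.' pass, move left to (3,1)
Step 5: enter (3,1), '.' pass, move left to (3,0)
Step 6: enter (3,0), '/' deflects left->down, move down to (4,0)
Step 7: enter (4,0), '.' pass, move down to (5,0)
Step 8: enter (5,0), '.' pass, move down to (6,0)
Step 9: enter (6,0), '.' pass, move down to (7,0)
Step 10: enter (7,0), '.' pass, move down to (8,0)
Step 11: enter (8,0), '.' pass, move down to (9,0)
Step 12: at (9,0) — EXIT via bottom edge, pos 0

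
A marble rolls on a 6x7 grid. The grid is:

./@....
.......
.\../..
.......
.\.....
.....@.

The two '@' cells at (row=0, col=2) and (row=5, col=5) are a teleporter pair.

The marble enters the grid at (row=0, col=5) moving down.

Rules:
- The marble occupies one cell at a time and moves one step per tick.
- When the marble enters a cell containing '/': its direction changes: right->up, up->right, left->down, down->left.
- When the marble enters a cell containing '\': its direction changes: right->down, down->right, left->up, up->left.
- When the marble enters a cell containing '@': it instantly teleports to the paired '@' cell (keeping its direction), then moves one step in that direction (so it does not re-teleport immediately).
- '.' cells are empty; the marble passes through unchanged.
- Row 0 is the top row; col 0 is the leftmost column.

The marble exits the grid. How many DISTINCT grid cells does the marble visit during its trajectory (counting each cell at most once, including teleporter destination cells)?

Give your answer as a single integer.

Step 1: enter (0,5), '.' pass, move down to (1,5)
Step 2: enter (1,5), '.' pass, move down to (2,5)
Step 3: enter (2,5), '.' pass, move down to (3,5)
Step 4: enter (3,5), '.' pass, move down to (4,5)
Step 5: enter (4,5), '.' pass, move down to (5,5)
Step 6: enter (5,5), '@' teleport (5,5)->(0,2), also enter (0,2), move down to (1,2)
Step 7: enter (1,2), '.' pass, move down to (2,2)
Step 8: enter (2,2), '.' pass, move down to (3,2)
Step 9: enter (3,2), '.' pass, move down to (4,2)
Step 10: enter (4,2), '.' pass, move down to (5,2)
Step 11: enter (5,2), '.' pass, move down to (6,2)
Step 12: at (6,2) — EXIT via bottom edge, pos 2
Distinct cells visited: 12 (path length 12)

Answer: 12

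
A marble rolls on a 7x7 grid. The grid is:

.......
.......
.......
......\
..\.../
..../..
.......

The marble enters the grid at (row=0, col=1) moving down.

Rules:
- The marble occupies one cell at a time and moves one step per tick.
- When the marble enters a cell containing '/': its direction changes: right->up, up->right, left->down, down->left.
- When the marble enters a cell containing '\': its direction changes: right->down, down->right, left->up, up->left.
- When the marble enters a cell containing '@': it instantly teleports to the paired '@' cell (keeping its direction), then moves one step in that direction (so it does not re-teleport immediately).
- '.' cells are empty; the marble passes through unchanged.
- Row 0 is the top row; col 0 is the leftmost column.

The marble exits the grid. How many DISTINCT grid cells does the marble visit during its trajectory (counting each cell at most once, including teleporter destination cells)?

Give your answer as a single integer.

Step 1: enter (0,1), '.' pass, move down to (1,1)
Step 2: enter (1,1), '.' pass, move down to (2,1)
Step 3: enter (2,1), '.' pass, move down to (3,1)
Step 4: enter (3,1), '.' pass, move down to (4,1)
Step 5: enter (4,1), '.' pass, move down to (5,1)
Step 6: enter (5,1), '.' pass, move down to (6,1)
Step 7: enter (6,1), '.' pass, move down to (7,1)
Step 8: at (7,1) — EXIT via bottom edge, pos 1
Distinct cells visited: 7 (path length 7)

Answer: 7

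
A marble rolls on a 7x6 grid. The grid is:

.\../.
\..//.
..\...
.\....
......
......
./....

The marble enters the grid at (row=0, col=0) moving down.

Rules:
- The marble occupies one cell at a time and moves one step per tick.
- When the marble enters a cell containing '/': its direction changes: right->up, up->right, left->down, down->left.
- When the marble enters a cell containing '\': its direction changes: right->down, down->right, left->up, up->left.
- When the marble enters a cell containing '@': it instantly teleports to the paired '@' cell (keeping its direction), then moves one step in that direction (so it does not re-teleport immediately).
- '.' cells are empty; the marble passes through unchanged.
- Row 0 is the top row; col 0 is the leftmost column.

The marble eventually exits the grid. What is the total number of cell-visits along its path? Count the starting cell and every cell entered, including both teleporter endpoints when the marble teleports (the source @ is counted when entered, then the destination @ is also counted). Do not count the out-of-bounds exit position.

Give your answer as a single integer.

Answer: 6

Derivation:
Step 1: enter (0,0), '.' pass, move down to (1,0)
Step 2: enter (1,0), '\' deflects down->right, move right to (1,1)
Step 3: enter (1,1), '.' pass, move right to (1,2)
Step 4: enter (1,2), '.' pass, move right to (1,3)
Step 5: enter (1,3), '/' deflects right->up, move up to (0,3)
Step 6: enter (0,3), '.' pass, move up to (-1,3)
Step 7: at (-1,3) — EXIT via top edge, pos 3
Path length (cell visits): 6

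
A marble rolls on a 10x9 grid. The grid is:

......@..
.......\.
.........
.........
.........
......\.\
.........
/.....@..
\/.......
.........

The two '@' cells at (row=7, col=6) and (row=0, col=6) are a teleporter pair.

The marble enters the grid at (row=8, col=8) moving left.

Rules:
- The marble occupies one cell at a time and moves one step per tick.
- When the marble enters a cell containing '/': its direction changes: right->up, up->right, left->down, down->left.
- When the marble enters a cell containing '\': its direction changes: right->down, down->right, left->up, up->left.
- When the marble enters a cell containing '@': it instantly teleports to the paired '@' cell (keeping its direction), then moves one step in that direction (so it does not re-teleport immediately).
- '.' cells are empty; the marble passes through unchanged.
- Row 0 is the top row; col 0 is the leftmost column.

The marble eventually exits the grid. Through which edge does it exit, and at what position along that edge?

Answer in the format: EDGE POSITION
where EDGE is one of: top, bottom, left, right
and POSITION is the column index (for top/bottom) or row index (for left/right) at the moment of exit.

Step 1: enter (8,8), '.' pass, move left to (8,7)
Step 2: enter (8,7), '.' pass, move left to (8,6)
Step 3: enter (8,6), '.' pass, move left to (8,5)
Step 4: enter (8,5), '.' pass, move left to (8,4)
Step 5: enter (8,4), '.' pass, move left to (8,3)
Step 6: enter (8,3), '.' pass, move left to (8,2)
Step 7: enter (8,2), '.' pass, move left to (8,1)
Step 8: enter (8,1), '/' deflects left->down, move down to (9,1)
Step 9: enter (9,1), '.' pass, move down to (10,1)
Step 10: at (10,1) — EXIT via bottom edge, pos 1

Answer: bottom 1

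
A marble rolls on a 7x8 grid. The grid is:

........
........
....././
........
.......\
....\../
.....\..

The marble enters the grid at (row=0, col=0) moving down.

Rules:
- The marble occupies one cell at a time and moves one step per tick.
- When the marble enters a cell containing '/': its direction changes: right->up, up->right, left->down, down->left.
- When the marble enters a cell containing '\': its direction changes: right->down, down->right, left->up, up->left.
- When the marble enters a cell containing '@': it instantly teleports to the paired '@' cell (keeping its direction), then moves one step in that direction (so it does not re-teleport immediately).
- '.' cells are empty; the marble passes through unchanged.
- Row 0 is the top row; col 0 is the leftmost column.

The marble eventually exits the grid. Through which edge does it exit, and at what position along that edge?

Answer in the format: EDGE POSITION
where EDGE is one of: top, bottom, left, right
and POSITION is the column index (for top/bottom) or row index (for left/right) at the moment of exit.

Answer: bottom 0

Derivation:
Step 1: enter (0,0), '.' pass, move down to (1,0)
Step 2: enter (1,0), '.' pass, move down to (2,0)
Step 3: enter (2,0), '.' pass, move down to (3,0)
Step 4: enter (3,0), '.' pass, move down to (4,0)
Step 5: enter (4,0), '.' pass, move down to (5,0)
Step 6: enter (5,0), '.' pass, move down to (6,0)
Step 7: enter (6,0), '.' pass, move down to (7,0)
Step 8: at (7,0) — EXIT via bottom edge, pos 0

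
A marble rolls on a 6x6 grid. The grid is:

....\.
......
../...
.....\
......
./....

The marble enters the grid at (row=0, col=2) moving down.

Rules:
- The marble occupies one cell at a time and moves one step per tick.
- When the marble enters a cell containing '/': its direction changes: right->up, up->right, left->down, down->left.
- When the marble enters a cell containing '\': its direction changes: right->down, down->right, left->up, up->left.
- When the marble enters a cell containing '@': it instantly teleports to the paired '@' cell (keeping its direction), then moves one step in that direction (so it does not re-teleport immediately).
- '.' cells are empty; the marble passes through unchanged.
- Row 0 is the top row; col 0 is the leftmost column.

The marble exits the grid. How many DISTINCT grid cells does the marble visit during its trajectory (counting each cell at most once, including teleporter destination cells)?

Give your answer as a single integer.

Step 1: enter (0,2), '.' pass, move down to (1,2)
Step 2: enter (1,2), '.' pass, move down to (2,2)
Step 3: enter (2,2), '/' deflects down->left, move left to (2,1)
Step 4: enter (2,1), '.' pass, move left to (2,0)
Step 5: enter (2,0), '.' pass, move left to (2,-1)
Step 6: at (2,-1) — EXIT via left edge, pos 2
Distinct cells visited: 5 (path length 5)

Answer: 5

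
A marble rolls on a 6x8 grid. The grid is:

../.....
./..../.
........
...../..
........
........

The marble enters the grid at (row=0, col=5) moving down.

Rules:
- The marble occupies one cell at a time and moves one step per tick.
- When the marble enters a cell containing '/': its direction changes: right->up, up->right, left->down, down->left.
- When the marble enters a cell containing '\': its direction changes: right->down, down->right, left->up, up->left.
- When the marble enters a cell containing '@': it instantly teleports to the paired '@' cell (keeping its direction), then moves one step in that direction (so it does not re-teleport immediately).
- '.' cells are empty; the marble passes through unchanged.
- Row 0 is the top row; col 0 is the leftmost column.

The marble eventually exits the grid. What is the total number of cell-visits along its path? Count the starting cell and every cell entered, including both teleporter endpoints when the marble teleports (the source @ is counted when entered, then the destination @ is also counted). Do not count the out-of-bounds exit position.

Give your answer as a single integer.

Answer: 9

Derivation:
Step 1: enter (0,5), '.' pass, move down to (1,5)
Step 2: enter (1,5), '.' pass, move down to (2,5)
Step 3: enter (2,5), '.' pass, move down to (3,5)
Step 4: enter (3,5), '/' deflects down->left, move left to (3,4)
Step 5: enter (3,4), '.' pass, move left to (3,3)
Step 6: enter (3,3), '.' pass, move left to (3,2)
Step 7: enter (3,2), '.' pass, move left to (3,1)
Step 8: enter (3,1), '.' pass, move left to (3,0)
Step 9: enter (3,0), '.' pass, move left to (3,-1)
Step 10: at (3,-1) — EXIT via left edge, pos 3
Path length (cell visits): 9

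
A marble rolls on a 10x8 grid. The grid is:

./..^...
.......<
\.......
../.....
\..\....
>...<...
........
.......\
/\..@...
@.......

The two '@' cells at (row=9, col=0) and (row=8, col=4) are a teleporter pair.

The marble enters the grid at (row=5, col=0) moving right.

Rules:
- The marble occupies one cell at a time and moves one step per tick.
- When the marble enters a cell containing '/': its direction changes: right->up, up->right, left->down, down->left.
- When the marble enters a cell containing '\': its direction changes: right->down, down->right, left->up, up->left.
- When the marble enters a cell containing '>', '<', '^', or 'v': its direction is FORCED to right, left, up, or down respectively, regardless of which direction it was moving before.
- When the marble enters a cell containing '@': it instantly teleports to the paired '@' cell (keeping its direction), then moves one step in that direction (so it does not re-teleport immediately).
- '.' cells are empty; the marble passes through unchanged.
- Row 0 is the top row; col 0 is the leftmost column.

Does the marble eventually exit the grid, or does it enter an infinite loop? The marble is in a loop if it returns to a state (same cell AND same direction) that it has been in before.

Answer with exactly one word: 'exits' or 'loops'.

Answer: loops

Derivation:
Step 1: enter (5,0), '>' forces right->right, move right to (5,1)
Step 2: enter (5,1), '.' pass, move right to (5,2)
Step 3: enter (5,2), '.' pass, move right to (5,3)
Step 4: enter (5,3), '.' pass, move right to (5,4)
Step 5: enter (5,4), '<' forces right->left, move left to (5,3)
Step 6: enter (5,3), '.' pass, move left to (5,2)
Step 7: enter (5,2), '.' pass, move left to (5,1)
Step 8: enter (5,1), '.' pass, move left to (5,0)
Step 9: enter (5,0), '>' forces left->right, move right to (5,1)
Step 10: at (5,1) dir=right — LOOP DETECTED (seen before)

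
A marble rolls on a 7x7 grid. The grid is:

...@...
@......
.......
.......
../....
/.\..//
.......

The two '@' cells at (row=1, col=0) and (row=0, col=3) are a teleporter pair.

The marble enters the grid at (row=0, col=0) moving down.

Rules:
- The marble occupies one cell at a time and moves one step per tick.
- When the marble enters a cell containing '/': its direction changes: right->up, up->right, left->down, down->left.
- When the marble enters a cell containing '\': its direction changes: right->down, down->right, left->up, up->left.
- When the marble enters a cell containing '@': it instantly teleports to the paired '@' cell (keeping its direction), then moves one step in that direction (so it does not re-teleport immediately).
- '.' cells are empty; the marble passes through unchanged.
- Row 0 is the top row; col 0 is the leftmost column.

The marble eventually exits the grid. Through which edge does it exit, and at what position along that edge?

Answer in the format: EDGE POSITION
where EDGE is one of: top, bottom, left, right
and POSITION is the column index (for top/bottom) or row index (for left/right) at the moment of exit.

Answer: bottom 3

Derivation:
Step 1: enter (0,0), '.' pass, move down to (1,0)
Step 2: enter (1,0), '@' teleport (1,0)->(0,3), also enter (0,3), move down to (1,3)
Step 3: enter (1,3), '.' pass, move down to (2,3)
Step 4: enter (2,3), '.' pass, move down to (3,3)
Step 5: enter (3,3), '.' pass, move down to (4,3)
Step 6: enter (4,3), '.' pass, move down to (5,3)
Step 7: enter (5,3), '.' pass, move down to (6,3)
Step 8: enter (6,3), '.' pass, move down to (7,3)
Step 9: at (7,3) — EXIT via bottom edge, pos 3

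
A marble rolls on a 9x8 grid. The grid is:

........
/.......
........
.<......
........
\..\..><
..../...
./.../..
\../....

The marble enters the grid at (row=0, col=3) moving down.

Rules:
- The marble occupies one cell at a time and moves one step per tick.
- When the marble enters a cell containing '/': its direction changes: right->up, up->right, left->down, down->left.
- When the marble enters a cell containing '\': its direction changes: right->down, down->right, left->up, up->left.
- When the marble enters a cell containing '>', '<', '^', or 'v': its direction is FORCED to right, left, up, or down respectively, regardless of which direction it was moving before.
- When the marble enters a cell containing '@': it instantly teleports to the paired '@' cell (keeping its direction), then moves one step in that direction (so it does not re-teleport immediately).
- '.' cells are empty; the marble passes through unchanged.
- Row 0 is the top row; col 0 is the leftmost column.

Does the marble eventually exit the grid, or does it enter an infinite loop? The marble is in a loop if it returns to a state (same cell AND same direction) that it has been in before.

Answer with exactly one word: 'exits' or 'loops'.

Answer: loops

Derivation:
Step 1: enter (0,3), '.' pass, move down to (1,3)
Step 2: enter (1,3), '.' pass, move down to (2,3)
Step 3: enter (2,3), '.' pass, move down to (3,3)
Step 4: enter (3,3), '.' pass, move down to (4,3)
Step 5: enter (4,3), '.' pass, move down to (5,3)
Step 6: enter (5,3), '\' deflects down->right, move right to (5,4)
Step 7: enter (5,4), '.' pass, move right to (5,5)
Step 8: enter (5,5), '.' pass, move right to (5,6)
Step 9: enter (5,6), '>' forces right->right, move right to (5,7)
Step 10: enter (5,7), '<' forces right->left, move left to (5,6)
Step 11: enter (5,6), '>' forces left->right, move right to (5,7)
Step 12: at (5,7) dir=right — LOOP DETECTED (seen before)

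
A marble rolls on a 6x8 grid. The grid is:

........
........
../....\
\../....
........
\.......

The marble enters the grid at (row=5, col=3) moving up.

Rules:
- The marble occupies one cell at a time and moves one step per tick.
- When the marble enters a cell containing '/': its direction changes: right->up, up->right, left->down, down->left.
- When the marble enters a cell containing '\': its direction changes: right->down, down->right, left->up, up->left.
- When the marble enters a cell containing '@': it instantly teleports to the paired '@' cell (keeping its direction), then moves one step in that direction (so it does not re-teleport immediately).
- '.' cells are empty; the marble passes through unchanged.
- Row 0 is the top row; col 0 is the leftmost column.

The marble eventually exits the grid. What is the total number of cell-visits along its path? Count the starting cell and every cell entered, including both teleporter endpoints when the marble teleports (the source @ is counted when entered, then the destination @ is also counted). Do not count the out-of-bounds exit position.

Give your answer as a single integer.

Answer: 7

Derivation:
Step 1: enter (5,3), '.' pass, move up to (4,3)
Step 2: enter (4,3), '.' pass, move up to (3,3)
Step 3: enter (3,3), '/' deflects up->right, move right to (3,4)
Step 4: enter (3,4), '.' pass, move right to (3,5)
Step 5: enter (3,5), '.' pass, move right to (3,6)
Step 6: enter (3,6), '.' pass, move right to (3,7)
Step 7: enter (3,7), '.' pass, move right to (3,8)
Step 8: at (3,8) — EXIT via right edge, pos 3
Path length (cell visits): 7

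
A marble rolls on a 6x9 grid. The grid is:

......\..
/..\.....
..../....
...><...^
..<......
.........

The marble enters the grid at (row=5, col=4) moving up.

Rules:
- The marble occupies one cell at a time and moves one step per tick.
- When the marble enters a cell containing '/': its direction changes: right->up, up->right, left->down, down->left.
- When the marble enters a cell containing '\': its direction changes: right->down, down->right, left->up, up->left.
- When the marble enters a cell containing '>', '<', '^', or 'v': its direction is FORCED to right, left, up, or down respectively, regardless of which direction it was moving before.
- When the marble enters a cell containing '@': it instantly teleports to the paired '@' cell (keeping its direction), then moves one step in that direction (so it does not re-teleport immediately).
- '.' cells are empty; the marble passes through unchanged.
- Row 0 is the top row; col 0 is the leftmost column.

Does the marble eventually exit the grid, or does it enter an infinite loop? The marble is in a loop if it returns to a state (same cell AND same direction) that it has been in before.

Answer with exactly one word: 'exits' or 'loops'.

Answer: loops

Derivation:
Step 1: enter (5,4), '.' pass, move up to (4,4)
Step 2: enter (4,4), '.' pass, move up to (3,4)
Step 3: enter (3,4), '<' forces up->left, move left to (3,3)
Step 4: enter (3,3), '>' forces left->right, move right to (3,4)
Step 5: enter (3,4), '<' forces right->left, move left to (3,3)
Step 6: at (3,3) dir=left — LOOP DETECTED (seen before)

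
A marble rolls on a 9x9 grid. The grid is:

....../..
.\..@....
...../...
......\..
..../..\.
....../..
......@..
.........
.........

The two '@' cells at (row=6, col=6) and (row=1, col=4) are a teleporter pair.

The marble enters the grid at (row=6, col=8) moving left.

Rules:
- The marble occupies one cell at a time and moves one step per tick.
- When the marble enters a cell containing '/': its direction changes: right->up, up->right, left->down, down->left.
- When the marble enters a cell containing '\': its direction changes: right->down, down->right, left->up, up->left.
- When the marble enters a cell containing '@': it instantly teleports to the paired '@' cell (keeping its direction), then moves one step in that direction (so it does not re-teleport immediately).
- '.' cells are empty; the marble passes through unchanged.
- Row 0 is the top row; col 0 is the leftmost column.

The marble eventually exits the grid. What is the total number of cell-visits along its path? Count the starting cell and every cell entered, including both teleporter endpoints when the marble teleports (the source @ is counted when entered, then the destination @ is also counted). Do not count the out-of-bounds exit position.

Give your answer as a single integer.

Answer: 8

Derivation:
Step 1: enter (6,8), '.' pass, move left to (6,7)
Step 2: enter (6,7), '.' pass, move left to (6,6)
Step 3: enter (6,6), '@' teleport (6,6)->(1,4), also enter (1,4), move left to (1,3)
Step 4: enter (1,3), '.' pass, move left to (1,2)
Step 5: enter (1,2), '.' pass, move left to (1,1)
Step 6: enter (1,1), '\' deflects left->up, move up to (0,1)
Step 7: enter (0,1), '.' pass, move up to (-1,1)
Step 8: at (-1,1) — EXIT via top edge, pos 1
Path length (cell visits): 8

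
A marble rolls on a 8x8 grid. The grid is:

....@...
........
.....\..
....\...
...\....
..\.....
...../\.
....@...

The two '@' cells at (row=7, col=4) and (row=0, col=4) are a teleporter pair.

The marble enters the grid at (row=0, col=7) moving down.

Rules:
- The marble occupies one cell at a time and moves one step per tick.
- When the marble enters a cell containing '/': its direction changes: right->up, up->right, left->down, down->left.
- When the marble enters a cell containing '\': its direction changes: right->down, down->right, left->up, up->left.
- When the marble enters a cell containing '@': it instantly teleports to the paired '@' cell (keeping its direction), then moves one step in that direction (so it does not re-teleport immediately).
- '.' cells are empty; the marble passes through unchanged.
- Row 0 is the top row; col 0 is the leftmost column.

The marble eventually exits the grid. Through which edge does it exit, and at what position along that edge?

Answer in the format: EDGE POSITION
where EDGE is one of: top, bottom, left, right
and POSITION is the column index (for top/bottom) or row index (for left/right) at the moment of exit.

Answer: bottom 7

Derivation:
Step 1: enter (0,7), '.' pass, move down to (1,7)
Step 2: enter (1,7), '.' pass, move down to (2,7)
Step 3: enter (2,7), '.' pass, move down to (3,7)
Step 4: enter (3,7), '.' pass, move down to (4,7)
Step 5: enter (4,7), '.' pass, move down to (5,7)
Step 6: enter (5,7), '.' pass, move down to (6,7)
Step 7: enter (6,7), '.' pass, move down to (7,7)
Step 8: enter (7,7), '.' pass, move down to (8,7)
Step 9: at (8,7) — EXIT via bottom edge, pos 7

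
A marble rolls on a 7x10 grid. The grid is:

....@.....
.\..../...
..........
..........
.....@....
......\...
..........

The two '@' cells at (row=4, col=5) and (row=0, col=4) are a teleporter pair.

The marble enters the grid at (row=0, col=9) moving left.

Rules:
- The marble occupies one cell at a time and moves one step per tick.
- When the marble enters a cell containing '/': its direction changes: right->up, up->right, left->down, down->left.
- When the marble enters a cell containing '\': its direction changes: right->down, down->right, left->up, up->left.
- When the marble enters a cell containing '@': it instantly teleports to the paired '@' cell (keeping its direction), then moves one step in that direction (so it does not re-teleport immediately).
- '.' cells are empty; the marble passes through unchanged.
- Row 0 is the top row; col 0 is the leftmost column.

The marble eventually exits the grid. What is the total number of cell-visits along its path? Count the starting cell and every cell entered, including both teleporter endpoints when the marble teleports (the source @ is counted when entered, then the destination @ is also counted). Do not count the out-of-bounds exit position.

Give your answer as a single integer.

Step 1: enter (0,9), '.' pass, move left to (0,8)
Step 2: enter (0,8), '.' pass, move left to (0,7)
Step 3: enter (0,7), '.' pass, move left to (0,6)
Step 4: enter (0,6), '.' pass, move left to (0,5)
Step 5: enter (0,5), '.' pass, move left to (0,4)
Step 6: enter (0,4), '@' teleport (0,4)->(4,5), also enter (4,5), move left to (4,4)
Step 7: enter (4,4), '.' pass, move left to (4,3)
Step 8: enter (4,3), '.' pass, move left to (4,2)
Step 9: enter (4,2), '.' pass, move left to (4,1)
Step 10: enter (4,1), '.' pass, move left to (4,0)
Step 11: enter (4,0), '.' pass, move left to (4,-1)
Step 12: at (4,-1) — EXIT via left edge, pos 4
Path length (cell visits): 12

Answer: 12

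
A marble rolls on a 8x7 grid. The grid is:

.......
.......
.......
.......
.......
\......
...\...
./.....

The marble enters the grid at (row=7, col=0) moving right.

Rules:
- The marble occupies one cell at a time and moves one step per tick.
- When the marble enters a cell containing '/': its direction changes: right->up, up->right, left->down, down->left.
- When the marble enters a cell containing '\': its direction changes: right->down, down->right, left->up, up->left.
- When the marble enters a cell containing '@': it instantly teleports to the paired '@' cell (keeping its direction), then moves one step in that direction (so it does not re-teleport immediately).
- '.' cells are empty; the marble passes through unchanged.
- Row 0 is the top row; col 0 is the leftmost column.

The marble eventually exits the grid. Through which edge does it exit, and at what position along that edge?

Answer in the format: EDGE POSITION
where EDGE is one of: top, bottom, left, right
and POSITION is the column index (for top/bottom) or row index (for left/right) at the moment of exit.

Answer: top 1

Derivation:
Step 1: enter (7,0), '.' pass, move right to (7,1)
Step 2: enter (7,1), '/' deflects right->up, move up to (6,1)
Step 3: enter (6,1), '.' pass, move up to (5,1)
Step 4: enter (5,1), '.' pass, move up to (4,1)
Step 5: enter (4,1), '.' pass, move up to (3,1)
Step 6: enter (3,1), '.' pass, move up to (2,1)
Step 7: enter (2,1), '.' pass, move up to (1,1)
Step 8: enter (1,1), '.' pass, move up to (0,1)
Step 9: enter (0,1), '.' pass, move up to (-1,1)
Step 10: at (-1,1) — EXIT via top edge, pos 1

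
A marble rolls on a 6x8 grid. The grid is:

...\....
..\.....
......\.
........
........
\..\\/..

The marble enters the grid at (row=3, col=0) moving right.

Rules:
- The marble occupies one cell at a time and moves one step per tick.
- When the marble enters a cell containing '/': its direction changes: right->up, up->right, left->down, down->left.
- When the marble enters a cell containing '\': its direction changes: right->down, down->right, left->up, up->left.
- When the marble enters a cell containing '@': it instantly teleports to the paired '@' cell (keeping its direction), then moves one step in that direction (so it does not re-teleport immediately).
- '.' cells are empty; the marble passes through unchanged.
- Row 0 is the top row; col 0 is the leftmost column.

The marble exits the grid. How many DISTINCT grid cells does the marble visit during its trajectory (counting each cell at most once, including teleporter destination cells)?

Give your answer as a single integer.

Answer: 8

Derivation:
Step 1: enter (3,0), '.' pass, move right to (3,1)
Step 2: enter (3,1), '.' pass, move right to (3,2)
Step 3: enter (3,2), '.' pass, move right to (3,3)
Step 4: enter (3,3), '.' pass, move right to (3,4)
Step 5: enter (3,4), '.' pass, move right to (3,5)
Step 6: enter (3,5), '.' pass, move right to (3,6)
Step 7: enter (3,6), '.' pass, move right to (3,7)
Step 8: enter (3,7), '.' pass, move right to (3,8)
Step 9: at (3,8) — EXIT via right edge, pos 3
Distinct cells visited: 8 (path length 8)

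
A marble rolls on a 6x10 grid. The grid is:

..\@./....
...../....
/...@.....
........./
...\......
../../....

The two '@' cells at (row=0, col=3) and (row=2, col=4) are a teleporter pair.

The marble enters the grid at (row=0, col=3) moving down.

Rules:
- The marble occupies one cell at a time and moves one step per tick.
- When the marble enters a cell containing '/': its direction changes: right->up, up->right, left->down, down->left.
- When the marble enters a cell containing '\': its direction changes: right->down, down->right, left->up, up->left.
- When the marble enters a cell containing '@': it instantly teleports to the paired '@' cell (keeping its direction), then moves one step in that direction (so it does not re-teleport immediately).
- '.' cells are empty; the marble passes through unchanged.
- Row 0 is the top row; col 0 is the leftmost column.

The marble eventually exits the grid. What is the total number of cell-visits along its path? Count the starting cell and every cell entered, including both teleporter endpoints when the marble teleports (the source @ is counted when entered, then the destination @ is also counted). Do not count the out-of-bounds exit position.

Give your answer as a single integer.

Answer: 5

Derivation:
Step 1: enter (0,3), '@' teleport (0,3)->(2,4), also enter (2,4), move down to (3,4)
Step 2: enter (3,4), '.' pass, move down to (4,4)
Step 3: enter (4,4), '.' pass, move down to (5,4)
Step 4: enter (5,4), '.' pass, move down to (6,4)
Step 5: at (6,4) — EXIT via bottom edge, pos 4
Path length (cell visits): 5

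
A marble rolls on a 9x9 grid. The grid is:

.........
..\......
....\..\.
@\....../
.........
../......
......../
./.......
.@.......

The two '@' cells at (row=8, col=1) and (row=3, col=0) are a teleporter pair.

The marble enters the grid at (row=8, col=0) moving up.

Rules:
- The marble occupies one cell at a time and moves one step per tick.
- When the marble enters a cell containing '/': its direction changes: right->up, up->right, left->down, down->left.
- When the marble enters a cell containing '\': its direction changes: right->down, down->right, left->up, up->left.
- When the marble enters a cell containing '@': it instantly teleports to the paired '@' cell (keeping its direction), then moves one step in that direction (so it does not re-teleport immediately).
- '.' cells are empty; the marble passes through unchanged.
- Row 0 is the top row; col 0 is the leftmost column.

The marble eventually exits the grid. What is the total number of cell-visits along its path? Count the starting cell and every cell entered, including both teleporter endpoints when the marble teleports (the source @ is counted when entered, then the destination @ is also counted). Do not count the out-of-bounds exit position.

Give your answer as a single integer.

Step 1: enter (8,0), '.' pass, move up to (7,0)
Step 2: enter (7,0), '.' pass, move up to (6,0)
Step 3: enter (6,0), '.' pass, move up to (5,0)
Step 4: enter (5,0), '.' pass, move up to (4,0)
Step 5: enter (4,0), '.' pass, move up to (3,0)
Step 6: enter (3,0), '@' teleport (3,0)->(8,1), also enter (8,1), move up to (7,1)
Step 7: enter (7,1), '/' deflects up->right, move right to (7,2)
Step 8: enter (7,2), '.' pass, move right to (7,3)
Step 9: enter (7,3), '.' pass, move right to (7,4)
Step 10: enter (7,4), '.' pass, move right to (7,5)
Step 11: enter (7,5), '.' pass, move right to (7,6)
Step 12: enter (7,6), '.' pass, move right to (7,7)
Step 13: enter (7,7), '.' pass, move right to (7,8)
Step 14: enter (7,8), '.' pass, move right to (7,9)
Step 15: at (7,9) — EXIT via right edge, pos 7
Path length (cell visits): 15

Answer: 15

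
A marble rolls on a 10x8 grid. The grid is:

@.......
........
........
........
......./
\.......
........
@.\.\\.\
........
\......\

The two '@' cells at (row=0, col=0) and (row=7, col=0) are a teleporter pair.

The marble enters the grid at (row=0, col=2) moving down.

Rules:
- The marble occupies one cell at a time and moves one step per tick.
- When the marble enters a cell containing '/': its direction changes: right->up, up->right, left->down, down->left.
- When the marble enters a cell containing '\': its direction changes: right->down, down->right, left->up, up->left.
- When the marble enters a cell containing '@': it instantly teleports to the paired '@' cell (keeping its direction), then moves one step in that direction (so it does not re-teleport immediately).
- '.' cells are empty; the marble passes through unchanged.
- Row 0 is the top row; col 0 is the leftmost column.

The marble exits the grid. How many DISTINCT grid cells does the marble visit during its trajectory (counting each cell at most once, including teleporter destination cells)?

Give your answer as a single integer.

Answer: 12

Derivation:
Step 1: enter (0,2), '.' pass, move down to (1,2)
Step 2: enter (1,2), '.' pass, move down to (2,2)
Step 3: enter (2,2), '.' pass, move down to (3,2)
Step 4: enter (3,2), '.' pass, move down to (4,2)
Step 5: enter (4,2), '.' pass, move down to (5,2)
Step 6: enter (5,2), '.' pass, move down to (6,2)
Step 7: enter (6,2), '.' pass, move down to (7,2)
Step 8: enter (7,2), '\' deflects down->right, move right to (7,3)
Step 9: enter (7,3), '.' pass, move right to (7,4)
Step 10: enter (7,4), '\' deflects right->down, move down to (8,4)
Step 11: enter (8,4), '.' pass, move down to (9,4)
Step 12: enter (9,4), '.' pass, move down to (10,4)
Step 13: at (10,4) — EXIT via bottom edge, pos 4
Distinct cells visited: 12 (path length 12)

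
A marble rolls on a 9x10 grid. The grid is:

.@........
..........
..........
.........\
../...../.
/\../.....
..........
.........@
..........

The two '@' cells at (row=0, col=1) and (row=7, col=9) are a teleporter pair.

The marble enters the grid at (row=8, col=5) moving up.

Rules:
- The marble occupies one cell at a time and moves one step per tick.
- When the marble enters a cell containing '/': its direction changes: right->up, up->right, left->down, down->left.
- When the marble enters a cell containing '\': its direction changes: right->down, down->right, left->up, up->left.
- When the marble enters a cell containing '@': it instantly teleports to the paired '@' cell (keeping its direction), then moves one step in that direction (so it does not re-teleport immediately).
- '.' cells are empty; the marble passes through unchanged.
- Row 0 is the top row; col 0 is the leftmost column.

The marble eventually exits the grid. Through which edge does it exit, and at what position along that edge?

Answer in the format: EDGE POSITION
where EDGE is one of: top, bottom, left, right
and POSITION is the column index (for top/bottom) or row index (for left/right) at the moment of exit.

Answer: top 5

Derivation:
Step 1: enter (8,5), '.' pass, move up to (7,5)
Step 2: enter (7,5), '.' pass, move up to (6,5)
Step 3: enter (6,5), '.' pass, move up to (5,5)
Step 4: enter (5,5), '.' pass, move up to (4,5)
Step 5: enter (4,5), '.' pass, move up to (3,5)
Step 6: enter (3,5), '.' pass, move up to (2,5)
Step 7: enter (2,5), '.' pass, move up to (1,5)
Step 8: enter (1,5), '.' pass, move up to (0,5)
Step 9: enter (0,5), '.' pass, move up to (-1,5)
Step 10: at (-1,5) — EXIT via top edge, pos 5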